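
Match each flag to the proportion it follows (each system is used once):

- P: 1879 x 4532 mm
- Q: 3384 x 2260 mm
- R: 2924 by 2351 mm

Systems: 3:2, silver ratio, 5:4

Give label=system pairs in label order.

Ratios: P ≈ 2.412; Q ≈ 1.497; R ≈ 1.244.
Targets: 3:2 ≈ 1.500; silver ratio ≈ 2.414; 5:4 ≈ 1.250.

P=silver ratio, Q=3:2, R=5:4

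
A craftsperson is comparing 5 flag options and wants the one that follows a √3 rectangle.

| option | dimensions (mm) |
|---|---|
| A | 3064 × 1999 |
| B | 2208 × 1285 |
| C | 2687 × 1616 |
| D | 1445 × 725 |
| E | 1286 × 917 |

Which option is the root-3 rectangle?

Target root-3 ≈ 1.732.
A: 1.533 (Δ0.199)  B: 1.718 (Δ0.014)  C: 1.663 (Δ0.069)  D: 1.993 (Δ0.261)  E: 1.402 (Δ0.330)

B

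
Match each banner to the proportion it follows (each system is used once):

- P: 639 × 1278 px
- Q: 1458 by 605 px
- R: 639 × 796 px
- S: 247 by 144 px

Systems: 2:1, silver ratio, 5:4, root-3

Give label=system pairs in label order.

Ratios: P ≈ 2.000; Q ≈ 2.410; R ≈ 1.246; S ≈ 1.715.
Targets: 2:1 ≈ 2.000; silver ratio ≈ 2.414; 5:4 ≈ 1.250; root-3 ≈ 1.732.

P=2:1, Q=silver ratio, R=5:4, S=root-3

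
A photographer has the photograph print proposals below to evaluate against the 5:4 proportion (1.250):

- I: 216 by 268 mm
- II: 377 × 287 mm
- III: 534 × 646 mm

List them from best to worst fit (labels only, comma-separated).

I: 268/216 ≈ 1.241 → |1.241 − 1.250| = 0.009
II: 377/287 ≈ 1.314 → |1.314 − 1.250| = 0.064
III: 646/534 ≈ 1.210 → |1.210 − 1.250| = 0.040

I, III, II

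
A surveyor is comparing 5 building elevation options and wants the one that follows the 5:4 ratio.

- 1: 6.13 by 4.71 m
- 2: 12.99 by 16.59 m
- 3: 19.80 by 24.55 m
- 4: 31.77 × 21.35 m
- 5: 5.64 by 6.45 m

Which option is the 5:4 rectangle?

3

Ratios (long/short): 1 ≈ 1.301; 2 ≈ 1.277; 3 ≈ 1.240; 4 ≈ 1.488; 5 ≈ 1.144.
5:4 ≈ 1.250; option 3 is nearest (Δ 0.010).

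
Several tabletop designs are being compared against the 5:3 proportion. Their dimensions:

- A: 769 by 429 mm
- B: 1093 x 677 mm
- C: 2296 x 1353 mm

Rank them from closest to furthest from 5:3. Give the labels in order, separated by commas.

C, B, A

Ratios: A = 769 / 429 ≈ 1.793; B = 1093 / 677 ≈ 1.614; C = 2296 / 1353 ≈ 1.697.
|Δ from 1.667|: A 0.126; B 0.053; C 0.030.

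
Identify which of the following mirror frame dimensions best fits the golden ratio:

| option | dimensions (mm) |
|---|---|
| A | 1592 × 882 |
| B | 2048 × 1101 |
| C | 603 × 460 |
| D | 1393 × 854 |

D

Target golden ratio ≈ 1.618.
A: 1.805 (Δ0.187)  B: 1.860 (Δ0.242)  C: 1.311 (Δ0.307)  D: 1.631 (Δ0.013)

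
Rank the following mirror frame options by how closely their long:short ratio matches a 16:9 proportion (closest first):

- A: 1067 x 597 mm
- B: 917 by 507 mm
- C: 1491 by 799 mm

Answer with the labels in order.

A, B, C

A: 1067/597 ≈ 1.787 → |1.787 − 1.778| = 0.009
B: 917/507 ≈ 1.809 → |1.809 − 1.778| = 0.031
C: 1491/799 ≈ 1.866 → |1.866 − 1.778| = 0.088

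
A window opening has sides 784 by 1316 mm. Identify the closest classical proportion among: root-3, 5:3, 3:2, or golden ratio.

5:3

1316/784 ≈ 1.679. Nearest candidates are 5:3 (1.667, off by 0.012) and root-3 (1.732, off by 0.053).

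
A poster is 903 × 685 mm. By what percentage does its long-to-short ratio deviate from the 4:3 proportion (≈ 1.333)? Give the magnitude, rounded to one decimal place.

1.1%

Ratio = 903 / 685 ≈ 1.3182.
Ideal 4:3 ≈ 1.3333. |1.3182 − 1.3333| / 1.3333 ≈ 1.13% → 1.1%.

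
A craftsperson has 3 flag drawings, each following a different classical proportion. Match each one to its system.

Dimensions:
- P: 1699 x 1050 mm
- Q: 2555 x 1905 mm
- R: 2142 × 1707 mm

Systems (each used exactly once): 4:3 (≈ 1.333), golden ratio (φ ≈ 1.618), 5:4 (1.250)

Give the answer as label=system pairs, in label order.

P=golden ratio, Q=4:3, R=5:4

Ratios: P ≈ 1.618; Q ≈ 1.341; R ≈ 1.255.
Targets: 4:3 ≈ 1.333; golden ratio ≈ 1.618; 5:4 ≈ 1.250.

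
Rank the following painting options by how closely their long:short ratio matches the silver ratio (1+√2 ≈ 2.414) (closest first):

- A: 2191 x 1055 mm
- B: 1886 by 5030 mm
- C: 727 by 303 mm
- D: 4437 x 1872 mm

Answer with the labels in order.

C, D, B, A

Ratios: A = 2191 / 1055 ≈ 2.077; B = 5030 / 1886 ≈ 2.667; C = 727 / 303 ≈ 2.399; D = 4437 / 1872 ≈ 2.370.
|Δ from 2.414|: A 0.337; B 0.253; C 0.015; D 0.044.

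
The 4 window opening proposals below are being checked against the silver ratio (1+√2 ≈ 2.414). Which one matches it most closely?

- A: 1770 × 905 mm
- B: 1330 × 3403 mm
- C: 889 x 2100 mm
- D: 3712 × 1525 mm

Ratios (long/short): A ≈ 1.956; B ≈ 2.559; C ≈ 2.362; D ≈ 2.434.
silver ratio ≈ 2.414; option D is nearest (Δ 0.020).

D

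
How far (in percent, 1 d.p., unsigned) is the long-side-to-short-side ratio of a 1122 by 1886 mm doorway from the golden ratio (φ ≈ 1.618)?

3.9%

Ratio = 1886 / 1122 ≈ 1.6809.
Ideal golden ratio ≈ 1.6180. |1.6809 − 1.6180| / 1.6180 ≈ 3.89% → 3.9%.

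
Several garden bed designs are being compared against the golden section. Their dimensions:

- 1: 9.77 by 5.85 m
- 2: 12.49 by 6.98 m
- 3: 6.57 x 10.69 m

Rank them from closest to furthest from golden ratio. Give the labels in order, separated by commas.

1: 9.77/5.85 ≈ 1.670 → |1.670 − 1.618| = 0.052
2: 12.49/6.98 ≈ 1.789 → |1.789 − 1.618| = 0.171
3: 10.69/6.57 ≈ 1.627 → |1.627 − 1.618| = 0.009

3, 1, 2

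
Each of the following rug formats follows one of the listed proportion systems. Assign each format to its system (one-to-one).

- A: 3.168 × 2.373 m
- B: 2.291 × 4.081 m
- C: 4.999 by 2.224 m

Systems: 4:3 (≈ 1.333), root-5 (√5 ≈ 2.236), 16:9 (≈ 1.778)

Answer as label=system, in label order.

Ratios: A ≈ 1.335; B ≈ 1.781; C ≈ 2.248.
Targets: 4:3 ≈ 1.333; root-5 ≈ 2.236; 16:9 ≈ 1.778.

A=4:3, B=16:9, C=root-5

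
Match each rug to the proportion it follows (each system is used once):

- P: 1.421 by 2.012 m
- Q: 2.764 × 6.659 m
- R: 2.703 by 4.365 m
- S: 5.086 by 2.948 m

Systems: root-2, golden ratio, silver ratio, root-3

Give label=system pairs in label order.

P = 2.012/1.421 ≈ 1.416 → root-2 (1.414)
Q = 6.659/2.764 ≈ 2.409 → silver ratio (2.414)
R = 4.365/2.703 ≈ 1.615 → golden ratio (1.618)
S = 5.086/2.948 ≈ 1.725 → root-3 (1.732)

P=root-2, Q=silver ratio, R=golden ratio, S=root-3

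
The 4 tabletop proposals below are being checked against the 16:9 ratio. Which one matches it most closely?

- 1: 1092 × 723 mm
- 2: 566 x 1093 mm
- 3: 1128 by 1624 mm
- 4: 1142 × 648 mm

Ratios (long/short): 1 ≈ 1.510; 2 ≈ 1.931; 3 ≈ 1.440; 4 ≈ 1.762.
16:9 ≈ 1.778; option 4 is nearest (Δ 0.016).

4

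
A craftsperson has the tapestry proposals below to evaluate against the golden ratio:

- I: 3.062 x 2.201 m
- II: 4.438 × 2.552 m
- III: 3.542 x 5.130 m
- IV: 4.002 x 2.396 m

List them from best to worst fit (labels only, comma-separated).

I: 3.062/2.201 ≈ 1.391 → |1.391 − 1.618| = 0.227
II: 4.438/2.552 ≈ 1.739 → |1.739 − 1.618| = 0.121
III: 5.130/3.542 ≈ 1.448 → |1.448 − 1.618| = 0.170
IV: 4.002/2.396 ≈ 1.670 → |1.670 − 1.618| = 0.052

IV, II, III, I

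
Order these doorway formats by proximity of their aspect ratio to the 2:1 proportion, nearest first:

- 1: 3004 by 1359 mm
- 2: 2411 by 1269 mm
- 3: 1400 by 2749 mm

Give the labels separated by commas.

1: 3004/1359 ≈ 2.210 → |2.210 − 2.000| = 0.210
2: 2411/1269 ≈ 1.900 → |1.900 − 2.000| = 0.100
3: 2749/1400 ≈ 1.964 → |1.964 − 2.000| = 0.036

3, 2, 1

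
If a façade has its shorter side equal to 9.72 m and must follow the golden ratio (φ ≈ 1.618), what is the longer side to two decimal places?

golden ratio ≈ 1.61803.
Longer side = 9.72 × 1.61803 ≈ 15.7273 → 15.73 m.

15.73 m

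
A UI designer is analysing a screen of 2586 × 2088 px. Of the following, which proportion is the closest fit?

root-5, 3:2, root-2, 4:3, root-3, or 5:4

2586/2088 ≈ 1.239. Nearest candidates are 5:4 (1.250, off by 0.011) and 4:3 (1.333, off by 0.094).

5:4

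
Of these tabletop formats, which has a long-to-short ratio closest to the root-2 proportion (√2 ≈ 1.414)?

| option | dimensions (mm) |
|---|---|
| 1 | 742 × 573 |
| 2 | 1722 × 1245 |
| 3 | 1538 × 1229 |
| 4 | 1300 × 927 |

4

Ratios (long/short): 1 ≈ 1.295; 2 ≈ 1.383; 3 ≈ 1.251; 4 ≈ 1.402.
root-2 ≈ 1.414; option 4 is nearest (Δ 0.012).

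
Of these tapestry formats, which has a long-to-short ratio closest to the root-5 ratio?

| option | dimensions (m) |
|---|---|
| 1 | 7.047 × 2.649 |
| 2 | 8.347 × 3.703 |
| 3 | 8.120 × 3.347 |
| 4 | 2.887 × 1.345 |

Target root-5 ≈ 2.236.
1: 2.660 (Δ0.424)  2: 2.254 (Δ0.018)  3: 2.426 (Δ0.190)  4: 2.146 (Δ0.090)

2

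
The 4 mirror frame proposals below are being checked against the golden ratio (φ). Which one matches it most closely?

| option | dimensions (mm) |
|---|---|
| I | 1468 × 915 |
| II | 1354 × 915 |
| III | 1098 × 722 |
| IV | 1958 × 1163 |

Target golden ratio ≈ 1.618.
I: 1.604 (Δ0.014)  II: 1.480 (Δ0.138)  III: 1.521 (Δ0.097)  IV: 1.684 (Δ0.066)

I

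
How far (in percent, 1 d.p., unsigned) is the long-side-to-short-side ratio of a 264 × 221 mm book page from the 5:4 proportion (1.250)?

4.4%

Ratio = 264 / 221 ≈ 1.1946.
Ideal 5:4 = 1.2500. |1.1946 − 1.2500| / 1.2500 ≈ 4.43% → 4.4%.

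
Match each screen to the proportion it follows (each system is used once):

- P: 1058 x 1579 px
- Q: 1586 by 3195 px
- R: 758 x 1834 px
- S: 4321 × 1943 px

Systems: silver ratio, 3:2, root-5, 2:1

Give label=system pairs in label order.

Ratios: P ≈ 1.492; Q ≈ 2.015; R ≈ 2.420; S ≈ 2.224.
Targets: silver ratio ≈ 2.414; 3:2 ≈ 1.500; root-5 ≈ 2.236; 2:1 ≈ 2.000.

P=3:2, Q=2:1, R=silver ratio, S=root-5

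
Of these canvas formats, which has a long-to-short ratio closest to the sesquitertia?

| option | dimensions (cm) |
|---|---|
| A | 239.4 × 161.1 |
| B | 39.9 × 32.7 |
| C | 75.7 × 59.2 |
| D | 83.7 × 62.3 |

Target 4:3 ≈ 1.333.
A: 1.486 (Δ0.153)  B: 1.220 (Δ0.113)  C: 1.279 (Δ0.054)  D: 1.343 (Δ0.010)

D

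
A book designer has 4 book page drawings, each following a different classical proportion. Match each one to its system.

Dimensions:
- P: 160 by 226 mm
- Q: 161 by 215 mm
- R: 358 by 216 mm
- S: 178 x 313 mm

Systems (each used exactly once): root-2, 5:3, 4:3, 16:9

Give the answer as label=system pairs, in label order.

Ratios: P ≈ 1.413; Q ≈ 1.335; R ≈ 1.657; S ≈ 1.758.
Targets: root-2 ≈ 1.414; 5:3 ≈ 1.667; 4:3 ≈ 1.333; 16:9 ≈ 1.778.

P=root-2, Q=4:3, R=5:3, S=16:9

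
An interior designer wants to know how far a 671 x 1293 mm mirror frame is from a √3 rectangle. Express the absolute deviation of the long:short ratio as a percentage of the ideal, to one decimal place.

11.3%

Ratio = 1293 / 671 ≈ 1.9270.
Ideal root-3 ≈ 1.7321. |1.9270 − 1.7321| / 1.7321 ≈ 11.25% → 11.3%.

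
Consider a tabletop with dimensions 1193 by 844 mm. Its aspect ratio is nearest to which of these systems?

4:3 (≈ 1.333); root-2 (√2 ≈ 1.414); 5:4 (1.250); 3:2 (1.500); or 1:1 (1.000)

root-2

1193/844 ≈ 1.414. Nearest candidates are root-2 (1.414, off by 0.000) and 4:3 (1.333, off by 0.081).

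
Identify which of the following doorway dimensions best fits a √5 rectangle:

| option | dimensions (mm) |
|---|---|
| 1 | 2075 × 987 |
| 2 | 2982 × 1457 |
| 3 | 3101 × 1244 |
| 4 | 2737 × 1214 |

Ratios (long/short): 1 ≈ 2.102; 2 ≈ 2.047; 3 ≈ 2.493; 4 ≈ 2.255.
root-5 ≈ 2.236; option 4 is nearest (Δ 0.019).

4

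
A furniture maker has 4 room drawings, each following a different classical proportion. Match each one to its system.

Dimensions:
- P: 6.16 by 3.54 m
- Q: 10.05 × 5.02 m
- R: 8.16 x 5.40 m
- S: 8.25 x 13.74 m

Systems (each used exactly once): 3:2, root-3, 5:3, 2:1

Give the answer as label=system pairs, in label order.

Ratios: P ≈ 1.740; Q ≈ 2.002; R ≈ 1.511; S ≈ 1.665.
Targets: 3:2 ≈ 1.500; root-3 ≈ 1.732; 5:3 ≈ 1.667; 2:1 ≈ 2.000.

P=root-3, Q=2:1, R=3:2, S=5:3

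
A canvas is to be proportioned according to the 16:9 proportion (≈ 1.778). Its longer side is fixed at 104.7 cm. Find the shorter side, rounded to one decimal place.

58.9 cm

16:9 ≈ 1.77778.
Shorter side = 104.7 ÷ 1.77778 ≈ 58.894 → 58.9 cm.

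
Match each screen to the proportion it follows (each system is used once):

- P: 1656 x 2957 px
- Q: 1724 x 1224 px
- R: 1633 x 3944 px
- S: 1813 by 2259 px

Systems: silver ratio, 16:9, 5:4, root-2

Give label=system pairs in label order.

Ratios: P ≈ 1.786; Q ≈ 1.408; R ≈ 2.415; S ≈ 1.246.
Targets: silver ratio ≈ 2.414; 16:9 ≈ 1.778; 5:4 ≈ 1.250; root-2 ≈ 1.414.

P=16:9, Q=root-2, R=silver ratio, S=5:4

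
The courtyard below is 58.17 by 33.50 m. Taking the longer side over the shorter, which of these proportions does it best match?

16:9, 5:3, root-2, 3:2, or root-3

root-3

58.17/33.50 ≈ 1.736. Nearest candidates are root-3 (1.732, off by 0.004) and 16:9 (1.778, off by 0.042).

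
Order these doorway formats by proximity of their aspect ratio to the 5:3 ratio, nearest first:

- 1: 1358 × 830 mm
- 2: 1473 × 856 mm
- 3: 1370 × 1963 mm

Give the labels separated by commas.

1: 1358/830 ≈ 1.636 → |1.636 − 1.667| = 0.031
2: 1473/856 ≈ 1.721 → |1.721 − 1.667| = 0.054
3: 1963/1370 ≈ 1.433 → |1.433 − 1.667| = 0.234

1, 2, 3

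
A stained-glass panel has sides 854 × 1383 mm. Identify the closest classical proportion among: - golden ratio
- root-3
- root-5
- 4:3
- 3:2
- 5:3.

1383/854 ≈ 1.619. Nearest candidates are golden ratio (1.618, off by 0.001) and 5:3 (1.667, off by 0.048).

golden ratio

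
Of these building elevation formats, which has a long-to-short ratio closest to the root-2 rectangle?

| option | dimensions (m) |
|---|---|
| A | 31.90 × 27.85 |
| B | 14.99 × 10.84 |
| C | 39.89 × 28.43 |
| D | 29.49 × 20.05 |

C

Ratios (long/short): A ≈ 1.145; B ≈ 1.383; C ≈ 1.403; D ≈ 1.471.
root-2 ≈ 1.414; option C is nearest (Δ 0.011).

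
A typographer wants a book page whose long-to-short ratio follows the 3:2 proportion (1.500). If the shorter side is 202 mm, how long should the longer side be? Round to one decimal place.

3:2 = 1.50000.
Longer side = 202 × 1.50000 ≈ 303.000 → 303.0 mm.

303.0 mm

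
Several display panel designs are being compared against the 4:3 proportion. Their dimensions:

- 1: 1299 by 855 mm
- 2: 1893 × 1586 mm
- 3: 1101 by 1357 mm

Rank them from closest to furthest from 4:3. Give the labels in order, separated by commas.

Ratios: 1 = 1299 / 855 ≈ 1.519; 2 = 1893 / 1586 ≈ 1.194; 3 = 1357 / 1101 ≈ 1.233.
|Δ from 1.333|: 1 0.186; 2 0.139; 3 0.100.

3, 2, 1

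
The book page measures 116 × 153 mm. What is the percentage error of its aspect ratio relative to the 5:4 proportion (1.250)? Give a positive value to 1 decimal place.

Ratio = 153 / 116 ≈ 1.3190.
Ideal 5:4 = 1.2500. |1.3190 − 1.2500| / 1.2500 ≈ 5.52% → 5.5%.

5.5%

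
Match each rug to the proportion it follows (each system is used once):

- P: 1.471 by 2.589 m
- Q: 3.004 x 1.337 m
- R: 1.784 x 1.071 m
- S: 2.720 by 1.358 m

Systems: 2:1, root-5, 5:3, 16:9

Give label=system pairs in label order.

P = 2.589/1.471 ≈ 1.760 → 16:9 (1.778)
Q = 3.004/1.337 ≈ 2.247 → root-5 (2.236)
R = 1.784/1.071 ≈ 1.666 → 5:3 (1.667)
S = 2.720/1.358 ≈ 2.003 → 2:1 (2.000)

P=16:9, Q=root-5, R=5:3, S=2:1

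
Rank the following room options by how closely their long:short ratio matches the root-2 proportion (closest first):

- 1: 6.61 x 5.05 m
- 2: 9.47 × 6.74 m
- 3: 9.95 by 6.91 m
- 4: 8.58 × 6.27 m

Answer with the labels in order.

2, 3, 4, 1

Ratios: 1 = 6.61 / 5.05 ≈ 1.309; 2 = 9.47 / 6.74 ≈ 1.405; 3 = 9.95 / 6.91 ≈ 1.440; 4 = 8.58 / 6.27 ≈ 1.368.
|Δ from 1.414|: 1 0.105; 2 0.009; 3 0.026; 4 0.046.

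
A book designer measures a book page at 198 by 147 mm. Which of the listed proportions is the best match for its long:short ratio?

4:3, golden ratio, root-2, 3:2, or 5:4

198/147 ≈ 1.347. Nearest candidates are 4:3 (1.333, off by 0.014) and root-2 (1.414, off by 0.067).

4:3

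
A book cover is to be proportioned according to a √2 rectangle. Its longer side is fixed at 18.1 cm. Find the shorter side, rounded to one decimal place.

root-2 ≈ 1.41421.
Shorter side = 18.1 ÷ 1.41421 ≈ 12.799 → 12.8 cm.

12.8 cm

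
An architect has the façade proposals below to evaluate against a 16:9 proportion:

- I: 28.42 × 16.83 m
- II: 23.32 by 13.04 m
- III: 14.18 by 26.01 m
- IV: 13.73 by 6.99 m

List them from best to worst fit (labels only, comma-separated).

Ratios: I = 28.42 / 16.83 ≈ 1.689; II = 23.32 / 13.04 ≈ 1.788; III = 26.01 / 14.18 ≈ 1.834; IV = 13.73 / 6.99 ≈ 1.964.
|Δ from 1.778|: I 0.089; II 0.010; III 0.056; IV 0.186.

II, III, I, IV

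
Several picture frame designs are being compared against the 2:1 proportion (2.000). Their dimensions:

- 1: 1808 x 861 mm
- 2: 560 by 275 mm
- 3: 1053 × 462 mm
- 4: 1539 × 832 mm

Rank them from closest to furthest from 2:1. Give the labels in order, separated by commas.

2, 1, 4, 3

1: 1808/861 ≈ 2.100 → |2.100 − 2.000| = 0.100
2: 560/275 ≈ 2.036 → |2.036 − 2.000| = 0.036
3: 1053/462 ≈ 2.279 → |2.279 − 2.000| = 0.279
4: 1539/832 ≈ 1.850 → |1.850 − 2.000| = 0.150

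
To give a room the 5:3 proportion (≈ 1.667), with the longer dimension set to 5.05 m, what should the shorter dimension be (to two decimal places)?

5:3 ≈ 1.66667.
Shorter side = 5.05 ÷ 1.66667 ≈ 3.0300 → 3.03 m.

3.03 m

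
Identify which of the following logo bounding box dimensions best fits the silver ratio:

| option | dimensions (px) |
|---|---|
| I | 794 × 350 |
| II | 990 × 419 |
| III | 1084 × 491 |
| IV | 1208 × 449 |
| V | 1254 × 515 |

Target silver ratio ≈ 2.414.
I: 2.269 (Δ0.145)  II: 2.363 (Δ0.051)  III: 2.208 (Δ0.206)  IV: 2.690 (Δ0.276)  V: 2.435 (Δ0.021)

V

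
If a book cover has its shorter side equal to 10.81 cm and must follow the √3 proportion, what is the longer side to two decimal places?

root-3 ≈ 1.73205.
Longer side = 10.81 × 1.73205 ≈ 18.7235 → 18.72 cm.

18.72 cm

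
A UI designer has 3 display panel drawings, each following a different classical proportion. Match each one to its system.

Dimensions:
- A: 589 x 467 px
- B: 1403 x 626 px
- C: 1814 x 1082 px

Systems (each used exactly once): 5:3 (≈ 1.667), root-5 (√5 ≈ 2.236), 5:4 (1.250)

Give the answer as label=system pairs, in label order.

Ratios: A ≈ 1.261; B ≈ 2.241; C ≈ 1.677.
Targets: 5:3 ≈ 1.667; root-5 ≈ 2.236; 5:4 ≈ 1.250.

A=5:4, B=root-5, C=5:3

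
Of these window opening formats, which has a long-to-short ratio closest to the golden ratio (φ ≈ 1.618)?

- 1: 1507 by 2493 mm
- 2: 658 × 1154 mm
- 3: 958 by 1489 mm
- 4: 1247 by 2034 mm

4

Ratios (long/short): 1 ≈ 1.654; 2 ≈ 1.754; 3 ≈ 1.554; 4 ≈ 1.631.
golden ratio ≈ 1.618; option 4 is nearest (Δ 0.013).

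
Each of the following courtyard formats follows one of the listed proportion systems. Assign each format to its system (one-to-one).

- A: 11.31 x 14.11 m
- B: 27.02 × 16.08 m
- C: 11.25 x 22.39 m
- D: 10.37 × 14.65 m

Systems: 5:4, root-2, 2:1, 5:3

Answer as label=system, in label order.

Ratios: A ≈ 1.248; B ≈ 1.680; C ≈ 1.990; D ≈ 1.413.
Targets: 5:4 ≈ 1.250; root-2 ≈ 1.414; 2:1 ≈ 2.000; 5:3 ≈ 1.667.

A=5:4, B=5:3, C=2:1, D=root-2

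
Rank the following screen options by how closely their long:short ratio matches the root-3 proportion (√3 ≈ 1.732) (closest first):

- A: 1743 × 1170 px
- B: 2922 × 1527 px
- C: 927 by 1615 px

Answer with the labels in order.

A: 1743/1170 ≈ 1.490 → |1.490 − 1.732| = 0.242
B: 2922/1527 ≈ 1.914 → |1.914 − 1.732| = 0.182
C: 1615/927 ≈ 1.742 → |1.742 − 1.732| = 0.010

C, B, A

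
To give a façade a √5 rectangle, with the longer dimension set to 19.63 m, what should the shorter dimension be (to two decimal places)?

root-5 ≈ 2.23607.
Shorter side = 19.63 ÷ 2.23607 ≈ 8.7788 → 8.78 m.

8.78 m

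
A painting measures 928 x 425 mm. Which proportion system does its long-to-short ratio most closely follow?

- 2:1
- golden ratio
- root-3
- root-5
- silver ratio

Ratio = 928 / 425 ≈ 2.184.
Distances: 2:1 2.000 (Δ 0.184); golden ratio 1.618 (Δ 0.566); root-3 1.732 (Δ 0.452); root-5 2.236 (Δ 0.052); silver ratio 2.414 (Δ 0.230).

root-5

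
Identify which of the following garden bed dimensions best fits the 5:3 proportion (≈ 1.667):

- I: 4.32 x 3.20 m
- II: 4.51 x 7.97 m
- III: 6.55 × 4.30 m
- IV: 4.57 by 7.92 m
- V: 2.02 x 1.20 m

V

Target 5:3 ≈ 1.667.
I: 1.350 (Δ0.317)  II: 1.767 (Δ0.100)  III: 1.523 (Δ0.144)  IV: 1.733 (Δ0.066)  V: 1.683 (Δ0.016)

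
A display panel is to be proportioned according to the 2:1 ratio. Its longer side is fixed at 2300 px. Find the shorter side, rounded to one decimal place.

2:1 = 2.00000.
Shorter side = 2300 ÷ 2.00000 ≈ 1150.000 → 1150.0 px.

1150.0 px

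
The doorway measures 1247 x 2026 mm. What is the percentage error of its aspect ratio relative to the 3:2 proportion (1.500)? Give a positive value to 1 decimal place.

8.3%

Ratio = 2026 / 1247 ≈ 1.6247.
Ideal 3:2 = 1.5000. |1.6247 − 1.5000| / 1.5000 ≈ 8.31% → 8.3%.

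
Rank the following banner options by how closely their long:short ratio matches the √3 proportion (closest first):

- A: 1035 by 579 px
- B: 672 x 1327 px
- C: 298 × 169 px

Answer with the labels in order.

C, A, B

Ratios: A = 1035 / 579 ≈ 1.788; B = 1327 / 672 ≈ 1.975; C = 298 / 169 ≈ 1.763.
|Δ from 1.732|: A 0.056; B 0.243; C 0.031.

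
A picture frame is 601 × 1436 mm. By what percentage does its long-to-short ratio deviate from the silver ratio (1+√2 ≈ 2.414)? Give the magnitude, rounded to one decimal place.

Ratio = 1436 / 601 ≈ 2.3894.
Ideal silver ratio ≈ 2.4142. |2.3894 − 2.4142| / 2.4142 ≈ 1.03% → 1.0%.

1.0%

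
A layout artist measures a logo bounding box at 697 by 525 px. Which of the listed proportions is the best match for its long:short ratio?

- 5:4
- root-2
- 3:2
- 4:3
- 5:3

4:3

697/525 ≈ 1.328. Nearest candidates are 4:3 (1.333, off by 0.005) and 5:4 (1.250, off by 0.078).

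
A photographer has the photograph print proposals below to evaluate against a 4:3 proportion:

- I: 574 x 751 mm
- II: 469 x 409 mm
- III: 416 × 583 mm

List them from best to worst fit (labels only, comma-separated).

Ratios: I = 751 / 574 ≈ 1.308; II = 469 / 409 ≈ 1.147; III = 583 / 416 ≈ 1.401.
|Δ from 1.333|: I 0.025; II 0.186; III 0.068.

I, III, II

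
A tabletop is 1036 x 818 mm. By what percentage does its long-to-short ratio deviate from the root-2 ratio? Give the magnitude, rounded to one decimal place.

Ratio = 1036 / 818 ≈ 1.2665.
Ideal root-2 ≈ 1.4142. |1.2665 − 1.4142| / 1.4142 ≈ 10.44% → 10.4%.

10.4%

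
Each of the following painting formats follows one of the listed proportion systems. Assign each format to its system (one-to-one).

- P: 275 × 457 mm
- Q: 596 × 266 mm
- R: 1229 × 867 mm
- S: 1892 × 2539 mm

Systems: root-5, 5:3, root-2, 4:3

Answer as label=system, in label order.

P=5:3, Q=root-5, R=root-2, S=4:3

Ratios: P ≈ 1.662; Q ≈ 2.241; R ≈ 1.418; S ≈ 1.342.
Targets: root-5 ≈ 2.236; 5:3 ≈ 1.667; root-2 ≈ 1.414; 4:3 ≈ 1.333.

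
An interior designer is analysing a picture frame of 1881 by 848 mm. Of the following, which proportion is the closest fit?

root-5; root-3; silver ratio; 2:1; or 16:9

root-5

Ratio = 1881 / 848 ≈ 2.218.
Distances: root-5 2.236 (Δ 0.018); root-3 1.732 (Δ 0.486); silver ratio 2.414 (Δ 0.196); 2:1 2.000 (Δ 0.218); 16:9 1.778 (Δ 0.440).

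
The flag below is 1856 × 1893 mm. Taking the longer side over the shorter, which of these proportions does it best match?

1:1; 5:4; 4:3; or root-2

1:1

1893/1856 ≈ 1.020. Nearest candidates are 1:1 (1.000, off by 0.020) and 5:4 (1.250, off by 0.230).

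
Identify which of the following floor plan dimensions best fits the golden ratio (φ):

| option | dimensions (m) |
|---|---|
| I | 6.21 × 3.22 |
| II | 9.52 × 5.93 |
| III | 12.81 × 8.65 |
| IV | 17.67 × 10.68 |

II

Target golden ratio ≈ 1.618.
I: 1.929 (Δ0.311)  II: 1.605 (Δ0.013)  III: 1.481 (Δ0.137)  IV: 1.654 (Δ0.036)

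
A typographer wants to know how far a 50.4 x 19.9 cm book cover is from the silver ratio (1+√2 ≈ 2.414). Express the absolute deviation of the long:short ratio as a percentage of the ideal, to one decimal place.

4.9%

Ratio = 50.4 / 19.9 ≈ 2.5327.
Ideal silver ratio ≈ 2.4142. |2.5327 − 2.4142| / 2.4142 ≈ 4.91% → 4.9%.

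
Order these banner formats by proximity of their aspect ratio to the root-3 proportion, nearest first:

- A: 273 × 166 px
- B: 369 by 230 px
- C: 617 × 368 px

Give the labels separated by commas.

C, A, B

Ratios: A = 273 / 166 ≈ 1.645; B = 369 / 230 ≈ 1.604; C = 617 / 368 ≈ 1.677.
|Δ from 1.732|: A 0.087; B 0.128; C 0.055.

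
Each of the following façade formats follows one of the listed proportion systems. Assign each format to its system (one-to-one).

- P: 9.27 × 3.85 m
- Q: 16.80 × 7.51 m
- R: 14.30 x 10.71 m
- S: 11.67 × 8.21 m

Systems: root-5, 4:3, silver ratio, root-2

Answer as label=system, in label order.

P = 9.27/3.85 ≈ 2.408 → silver ratio (2.414)
Q = 16.80/7.51 ≈ 2.237 → root-5 (2.236)
R = 14.30/10.71 ≈ 1.335 → 4:3 (1.333)
S = 11.67/8.21 ≈ 1.421 → root-2 (1.414)

P=silver ratio, Q=root-5, R=4:3, S=root-2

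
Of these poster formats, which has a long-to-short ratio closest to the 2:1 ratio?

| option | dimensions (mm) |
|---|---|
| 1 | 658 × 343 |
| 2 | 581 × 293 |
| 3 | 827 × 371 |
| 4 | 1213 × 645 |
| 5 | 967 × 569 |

2

Ratios (long/short): 1 ≈ 1.918; 2 ≈ 1.983; 3 ≈ 2.229; 4 ≈ 1.881; 5 ≈ 1.699.
2:1 ≈ 2.000; option 2 is nearest (Δ 0.017).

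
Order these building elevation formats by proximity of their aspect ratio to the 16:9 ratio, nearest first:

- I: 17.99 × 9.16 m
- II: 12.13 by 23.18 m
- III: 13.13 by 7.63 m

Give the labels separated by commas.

III, II, I

Ratios: I = 17.99 / 9.16 ≈ 1.964; II = 23.18 / 12.13 ≈ 1.911; III = 13.13 / 7.63 ≈ 1.721.
|Δ from 1.778|: I 0.186; II 0.133; III 0.057.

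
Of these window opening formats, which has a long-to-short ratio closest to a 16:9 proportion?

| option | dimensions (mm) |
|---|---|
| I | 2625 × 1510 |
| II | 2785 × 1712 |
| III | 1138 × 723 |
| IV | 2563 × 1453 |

IV

Ratios (long/short): I ≈ 1.738; II ≈ 1.627; III ≈ 1.574; IV ≈ 1.764.
16:9 ≈ 1.778; option IV is nearest (Δ 0.014).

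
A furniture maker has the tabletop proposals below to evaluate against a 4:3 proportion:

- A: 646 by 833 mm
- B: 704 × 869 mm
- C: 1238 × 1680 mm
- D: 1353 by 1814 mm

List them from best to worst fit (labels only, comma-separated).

D, C, A, B

Ratios: A = 833 / 646 ≈ 1.289; B = 869 / 704 ≈ 1.234; C = 1680 / 1238 ≈ 1.357; D = 1814 / 1353 ≈ 1.341.
|Δ from 1.333|: A 0.044; B 0.099; C 0.024; D 0.008.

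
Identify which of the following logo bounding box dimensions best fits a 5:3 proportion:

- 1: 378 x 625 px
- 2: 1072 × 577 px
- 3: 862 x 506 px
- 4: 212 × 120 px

1

Ratios (long/short): 1 ≈ 1.653; 2 ≈ 1.858; 3 ≈ 1.704; 4 ≈ 1.767.
5:3 ≈ 1.667; option 1 is nearest (Δ 0.014).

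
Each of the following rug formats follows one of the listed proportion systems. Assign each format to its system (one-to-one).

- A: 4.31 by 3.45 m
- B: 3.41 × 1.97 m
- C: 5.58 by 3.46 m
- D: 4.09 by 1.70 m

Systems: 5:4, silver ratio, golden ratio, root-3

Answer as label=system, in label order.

A=5:4, B=root-3, C=golden ratio, D=silver ratio

A = 4.31/3.45 ≈ 1.249 → 5:4 (1.250)
B = 3.41/1.97 ≈ 1.731 → root-3 (1.732)
C = 5.58/3.46 ≈ 1.613 → golden ratio (1.618)
D = 4.09/1.70 ≈ 2.406 → silver ratio (2.414)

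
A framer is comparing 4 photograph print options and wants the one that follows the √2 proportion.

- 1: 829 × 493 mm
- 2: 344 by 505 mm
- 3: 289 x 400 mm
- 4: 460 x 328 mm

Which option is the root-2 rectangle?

Ratios (long/short): 1 ≈ 1.682; 2 ≈ 1.468; 3 ≈ 1.384; 4 ≈ 1.402.
root-2 ≈ 1.414; option 4 is nearest (Δ 0.012).

4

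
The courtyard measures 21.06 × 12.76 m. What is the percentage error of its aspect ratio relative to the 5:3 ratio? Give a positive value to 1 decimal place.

Ratio = 21.06 / 12.76 ≈ 1.6505.
Ideal 5:3 ≈ 1.6667. |1.6505 − 1.6667| / 1.6667 ≈ 0.97% → 1.0%.

1.0%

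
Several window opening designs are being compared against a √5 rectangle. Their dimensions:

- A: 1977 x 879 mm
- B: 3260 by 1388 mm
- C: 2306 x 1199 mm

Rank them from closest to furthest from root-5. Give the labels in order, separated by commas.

A, B, C

Ratios: A = 1977 / 879 ≈ 2.249; B = 3260 / 1388 ≈ 2.349; C = 2306 / 1199 ≈ 1.923.
|Δ from 2.236|: A 0.013; B 0.113; C 0.313.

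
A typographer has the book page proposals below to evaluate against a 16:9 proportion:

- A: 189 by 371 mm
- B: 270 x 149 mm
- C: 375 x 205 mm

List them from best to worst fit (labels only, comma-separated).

B, C, A

A: 371/189 ≈ 1.963 → |1.963 − 1.778| = 0.185
B: 270/149 ≈ 1.812 → |1.812 − 1.778| = 0.034
C: 375/205 ≈ 1.829 → |1.829 − 1.778| = 0.051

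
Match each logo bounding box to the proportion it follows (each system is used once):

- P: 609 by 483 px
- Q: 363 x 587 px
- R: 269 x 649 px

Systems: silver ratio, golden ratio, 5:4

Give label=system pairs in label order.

P=5:4, Q=golden ratio, R=silver ratio

Ratios: P ≈ 1.261; Q ≈ 1.617; R ≈ 2.413.
Targets: silver ratio ≈ 2.414; golden ratio ≈ 1.618; 5:4 ≈ 1.250.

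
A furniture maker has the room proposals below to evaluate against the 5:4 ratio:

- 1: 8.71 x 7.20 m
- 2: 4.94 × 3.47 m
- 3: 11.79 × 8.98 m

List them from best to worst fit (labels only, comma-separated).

1: 8.71/7.20 ≈ 1.210 → |1.210 − 1.250| = 0.040
2: 4.94/3.47 ≈ 1.424 → |1.424 − 1.250| = 0.174
3: 11.79/8.98 ≈ 1.313 → |1.313 − 1.250| = 0.063

1, 3, 2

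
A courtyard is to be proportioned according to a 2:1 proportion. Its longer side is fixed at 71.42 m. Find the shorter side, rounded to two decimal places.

2:1 = 2.00000.
Shorter side = 71.42 ÷ 2.00000 ≈ 35.7100 → 35.71 m.

35.71 m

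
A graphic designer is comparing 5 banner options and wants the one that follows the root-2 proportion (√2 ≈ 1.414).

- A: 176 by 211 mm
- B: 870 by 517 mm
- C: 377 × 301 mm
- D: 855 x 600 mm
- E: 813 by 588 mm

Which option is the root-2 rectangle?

Ratios (long/short): A ≈ 1.199; B ≈ 1.683; C ≈ 1.252; D ≈ 1.425; E ≈ 1.383.
root-2 ≈ 1.414; option D is nearest (Δ 0.011).

D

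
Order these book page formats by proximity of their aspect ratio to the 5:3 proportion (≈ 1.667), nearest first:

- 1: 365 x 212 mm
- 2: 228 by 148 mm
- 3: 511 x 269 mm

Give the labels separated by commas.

1: 365/212 ≈ 1.722 → |1.722 − 1.667| = 0.055
2: 228/148 ≈ 1.541 → |1.541 − 1.667| = 0.126
3: 511/269 ≈ 1.900 → |1.900 − 1.667| = 0.233

1, 2, 3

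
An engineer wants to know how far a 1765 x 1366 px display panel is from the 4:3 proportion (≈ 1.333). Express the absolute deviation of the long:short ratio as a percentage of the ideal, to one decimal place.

3.1%

Ratio = 1765 / 1366 ≈ 1.2921.
Ideal 4:3 ≈ 1.3333. |1.2921 − 1.3333| / 1.3333 ≈ 3.09% → 3.1%.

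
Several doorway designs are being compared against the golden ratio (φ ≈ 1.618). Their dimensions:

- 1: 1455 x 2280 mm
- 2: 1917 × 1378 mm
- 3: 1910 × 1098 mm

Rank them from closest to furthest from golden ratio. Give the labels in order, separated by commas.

1, 3, 2

Ratios: 1 = 2280 / 1455 ≈ 1.567; 2 = 1917 / 1378 ≈ 1.391; 3 = 1910 / 1098 ≈ 1.740.
|Δ from 1.618|: 1 0.051; 2 0.227; 3 0.122.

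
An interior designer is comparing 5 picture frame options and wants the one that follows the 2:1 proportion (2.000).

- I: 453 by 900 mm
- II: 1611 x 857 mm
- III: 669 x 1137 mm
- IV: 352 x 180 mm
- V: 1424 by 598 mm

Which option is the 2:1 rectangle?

Ratios (long/short): I ≈ 1.987; II ≈ 1.880; III ≈ 1.700; IV ≈ 1.956; V ≈ 2.381.
2:1 ≈ 2.000; option I is nearest (Δ 0.013).

I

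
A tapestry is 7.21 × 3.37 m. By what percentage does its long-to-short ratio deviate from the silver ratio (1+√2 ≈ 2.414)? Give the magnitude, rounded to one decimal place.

Ratio = 7.21 / 3.37 ≈ 2.1395.
Ideal silver ratio ≈ 2.4142. |2.1395 − 2.4142| / 2.4142 ≈ 11.38% → 11.4%.

11.4%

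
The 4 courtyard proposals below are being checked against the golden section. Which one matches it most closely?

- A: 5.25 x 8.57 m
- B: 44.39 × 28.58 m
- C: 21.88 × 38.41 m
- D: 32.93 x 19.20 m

Ratios (long/short): A ≈ 1.632; B ≈ 1.553; C ≈ 1.755; D ≈ 1.715.
golden ratio ≈ 1.618; option A is nearest (Δ 0.014).

A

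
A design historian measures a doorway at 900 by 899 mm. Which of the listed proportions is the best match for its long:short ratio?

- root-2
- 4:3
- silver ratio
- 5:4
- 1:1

900/899 ≈ 1.001. Nearest candidates are 1:1 (1.000, off by 0.001) and 5:4 (1.250, off by 0.249).

1:1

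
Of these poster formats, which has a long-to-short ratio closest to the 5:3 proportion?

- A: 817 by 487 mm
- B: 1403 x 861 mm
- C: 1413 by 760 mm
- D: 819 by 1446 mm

A

Ratios (long/short): A ≈ 1.678; B ≈ 1.630; C ≈ 1.859; D ≈ 1.766.
5:3 ≈ 1.667; option A is nearest (Δ 0.011).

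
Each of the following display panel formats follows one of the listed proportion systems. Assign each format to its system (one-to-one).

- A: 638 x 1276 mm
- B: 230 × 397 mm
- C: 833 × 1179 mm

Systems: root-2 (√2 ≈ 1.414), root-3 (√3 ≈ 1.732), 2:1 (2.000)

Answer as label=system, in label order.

A=2:1, B=root-3, C=root-2

A = 1276/638 ≈ 2.000 → 2:1 (2.000)
B = 397/230 ≈ 1.726 → root-3 (1.732)
C = 1179/833 ≈ 1.415 → root-2 (1.414)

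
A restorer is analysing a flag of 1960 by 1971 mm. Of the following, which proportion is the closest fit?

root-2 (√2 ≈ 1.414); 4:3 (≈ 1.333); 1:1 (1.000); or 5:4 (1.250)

1:1

1971/1960 ≈ 1.006. Nearest candidates are 1:1 (1.000, off by 0.006) and 5:4 (1.250, off by 0.244).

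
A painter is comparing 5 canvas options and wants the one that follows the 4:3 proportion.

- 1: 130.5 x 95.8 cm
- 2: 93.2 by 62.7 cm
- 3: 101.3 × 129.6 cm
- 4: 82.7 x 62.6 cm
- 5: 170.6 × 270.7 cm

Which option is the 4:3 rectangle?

4

Target 4:3 ≈ 1.333.
1: 1.362 (Δ0.029)  2: 1.486 (Δ0.153)  3: 1.279 (Δ0.054)  4: 1.321 (Δ0.012)  5: 1.587 (Δ0.254)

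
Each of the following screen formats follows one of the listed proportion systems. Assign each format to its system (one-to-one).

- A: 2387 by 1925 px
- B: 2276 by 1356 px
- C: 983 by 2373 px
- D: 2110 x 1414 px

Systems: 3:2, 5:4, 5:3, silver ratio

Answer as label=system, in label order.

Ratios: A ≈ 1.240; B ≈ 1.678; C ≈ 2.414; D ≈ 1.492.
Targets: 3:2 ≈ 1.500; 5:4 ≈ 1.250; 5:3 ≈ 1.667; silver ratio ≈ 2.414.

A=5:4, B=5:3, C=silver ratio, D=3:2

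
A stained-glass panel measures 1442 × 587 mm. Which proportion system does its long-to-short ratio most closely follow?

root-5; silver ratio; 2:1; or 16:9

silver ratio

Ratio = 1442 / 587 ≈ 2.457.
Distances: root-5 2.236 (Δ 0.221); silver ratio 2.414 (Δ 0.043); 2:1 2.000 (Δ 0.457); 16:9 1.778 (Δ 0.679).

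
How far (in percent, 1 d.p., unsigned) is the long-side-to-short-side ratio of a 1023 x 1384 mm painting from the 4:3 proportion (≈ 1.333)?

Ratio = 1384 / 1023 ≈ 1.3529.
Ideal 4:3 ≈ 1.3333. |1.3529 − 1.3333| / 1.3333 ≈ 1.47% → 1.5%.

1.5%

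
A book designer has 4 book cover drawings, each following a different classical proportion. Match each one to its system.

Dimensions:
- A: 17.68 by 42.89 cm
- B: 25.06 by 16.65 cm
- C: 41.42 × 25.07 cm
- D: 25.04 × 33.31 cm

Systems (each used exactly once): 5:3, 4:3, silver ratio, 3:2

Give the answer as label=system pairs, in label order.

Ratios: A ≈ 2.426; B ≈ 1.505; C ≈ 1.652; D ≈ 1.330.
Targets: 5:3 ≈ 1.667; 4:3 ≈ 1.333; silver ratio ≈ 2.414; 3:2 ≈ 1.500.

A=silver ratio, B=3:2, C=5:3, D=4:3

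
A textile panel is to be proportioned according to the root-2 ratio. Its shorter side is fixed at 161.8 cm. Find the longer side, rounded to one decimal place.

root-2 ≈ 1.41421.
Longer side = 161.8 × 1.41421 ≈ 228.819 → 228.8 cm.

228.8 cm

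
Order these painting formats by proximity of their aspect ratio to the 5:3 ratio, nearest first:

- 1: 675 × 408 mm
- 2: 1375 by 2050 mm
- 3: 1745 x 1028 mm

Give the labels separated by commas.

1, 3, 2

1: 675/408 ≈ 1.654 → |1.654 − 1.667| = 0.013
2: 2050/1375 ≈ 1.491 → |1.491 − 1.667| = 0.176
3: 1745/1028 ≈ 1.697 → |1.697 − 1.667| = 0.030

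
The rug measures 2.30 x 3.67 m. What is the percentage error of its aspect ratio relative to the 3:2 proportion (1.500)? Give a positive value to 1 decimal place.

Ratio = 3.67 / 2.30 ≈ 1.5957.
Ideal 3:2 = 1.5000. |1.5957 − 1.5000| / 1.5000 ≈ 6.38% → 6.4%.

6.4%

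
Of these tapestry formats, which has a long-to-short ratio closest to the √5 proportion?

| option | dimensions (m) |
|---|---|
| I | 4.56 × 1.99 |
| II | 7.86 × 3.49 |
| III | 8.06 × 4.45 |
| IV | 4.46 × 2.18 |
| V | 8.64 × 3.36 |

II

Ratios (long/short): I ≈ 2.291; II ≈ 2.252; III ≈ 1.811; IV ≈ 2.046; V ≈ 2.571.
root-5 ≈ 2.236; option II is nearest (Δ 0.016).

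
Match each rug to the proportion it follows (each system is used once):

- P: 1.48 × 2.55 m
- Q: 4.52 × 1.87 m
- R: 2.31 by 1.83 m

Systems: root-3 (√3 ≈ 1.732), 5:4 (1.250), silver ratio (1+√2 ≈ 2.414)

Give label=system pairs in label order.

P=root-3, Q=silver ratio, R=5:4

Ratios: P ≈ 1.723; Q ≈ 2.417; R ≈ 1.262.
Targets: root-3 ≈ 1.732; 5:4 ≈ 1.250; silver ratio ≈ 2.414.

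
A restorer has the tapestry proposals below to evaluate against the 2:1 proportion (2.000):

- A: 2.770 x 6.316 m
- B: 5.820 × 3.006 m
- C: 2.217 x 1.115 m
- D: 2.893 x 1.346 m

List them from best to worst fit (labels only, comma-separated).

C, B, D, A

Ratios: A = 6.316 / 2.770 ≈ 2.280; B = 5.820 / 3.006 ≈ 1.936; C = 2.217 / 1.115 ≈ 1.988; D = 2.893 / 1.346 ≈ 2.149.
|Δ from 2.000|: A 0.280; B 0.064; C 0.012; D 0.149.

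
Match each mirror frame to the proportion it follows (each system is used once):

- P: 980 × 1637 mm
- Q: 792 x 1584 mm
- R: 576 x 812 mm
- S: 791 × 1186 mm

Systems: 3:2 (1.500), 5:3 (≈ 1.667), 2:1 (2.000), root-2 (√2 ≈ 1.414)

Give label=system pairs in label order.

P=5:3, Q=2:1, R=root-2, S=3:2

P = 1637/980 ≈ 1.670 → 5:3 (1.667)
Q = 1584/792 ≈ 2.000 → 2:1 (2.000)
R = 812/576 ≈ 1.410 → root-2 (1.414)
S = 1186/791 ≈ 1.499 → 3:2 (1.500)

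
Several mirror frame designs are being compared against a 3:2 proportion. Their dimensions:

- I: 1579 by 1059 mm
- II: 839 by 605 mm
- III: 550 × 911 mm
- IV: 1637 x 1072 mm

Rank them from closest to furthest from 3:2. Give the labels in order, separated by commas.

Ratios: I = 1579 / 1059 ≈ 1.491; II = 839 / 605 ≈ 1.387; III = 911 / 550 ≈ 1.656; IV = 1637 / 1072 ≈ 1.527.
|Δ from 1.500|: I 0.009; II 0.113; III 0.156; IV 0.027.

I, IV, II, III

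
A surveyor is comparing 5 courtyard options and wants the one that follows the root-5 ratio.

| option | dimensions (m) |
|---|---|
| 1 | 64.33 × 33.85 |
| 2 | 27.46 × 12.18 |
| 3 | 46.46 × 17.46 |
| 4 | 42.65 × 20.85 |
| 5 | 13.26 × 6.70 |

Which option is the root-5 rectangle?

2

Target root-5 ≈ 2.236.
1: 1.900 (Δ0.336)  2: 2.255 (Δ0.019)  3: 2.661 (Δ0.425)  4: 2.046 (Δ0.190)  5: 1.979 (Δ0.257)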